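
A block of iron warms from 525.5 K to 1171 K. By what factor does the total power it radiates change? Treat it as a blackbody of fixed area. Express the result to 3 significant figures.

P₂/P₁ ≈ 24.7

P ∝ T⁴, so P₂/P₁ = (T₂/T₁)⁴ = (1171/525.5)⁴ = (2.22835)⁴ = 24.7.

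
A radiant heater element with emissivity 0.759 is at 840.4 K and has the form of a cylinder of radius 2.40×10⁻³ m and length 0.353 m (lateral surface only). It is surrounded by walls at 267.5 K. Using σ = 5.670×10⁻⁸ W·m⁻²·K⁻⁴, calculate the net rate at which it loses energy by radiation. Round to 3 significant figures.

Net loss ≈ 113 W

Lateral area A = 2πrL = 2π×2.40×10⁻³×0.353 = 5.32311×10⁻³ m².
Net radiated power P_net = εσA(T⁴ − T₀⁴) = 0.759×5.670×10⁻⁸×5.32311×10⁻³×(840.4⁴ − 267.5⁴).
T⁴ − T₀⁴ = 4.98820×10¹¹ − 5.12030×10⁹ = 4.93700×10¹¹ K⁴, so P_net = 113 W.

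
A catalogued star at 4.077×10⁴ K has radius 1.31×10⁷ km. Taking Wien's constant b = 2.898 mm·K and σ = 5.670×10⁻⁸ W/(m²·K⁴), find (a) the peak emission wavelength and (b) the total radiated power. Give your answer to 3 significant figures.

λ_max ≈ 71.1 nm; P ≈ 3.38×10³² W

(a) λ_max = b/T = 2.898×10⁻³/4.077×10⁴ = 7.108×10⁻⁸ m = 71.1 nm.
Surface area A = 4πR² = 4π(1.31×10¹⁰ m)² = 2.15651×10²¹ m².
(b) P = σAT⁴ = 5.670×10⁻⁸×2.15651×10²¹×(4.077×10⁴)⁴ = 3.38×10³² W.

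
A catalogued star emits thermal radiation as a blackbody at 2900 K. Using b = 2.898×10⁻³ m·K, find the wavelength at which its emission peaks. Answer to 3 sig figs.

Wien's displacement law: λ_max = b/T = (2.898×10⁻³ m·K)/(2900 K) = 9.993×10⁻⁷ m.
That is 0.999 μm, in the infrared range.

λ_max ≈ 0.999 μm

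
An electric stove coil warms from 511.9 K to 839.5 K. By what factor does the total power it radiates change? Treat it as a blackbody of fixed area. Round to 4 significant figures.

P₂/P₁ ≈ 7.233

P ∝ T⁴, so P₂/P₁ = (T₂/T₁)⁴ = (839.5/511.9)⁴ = (1.63997)⁴ = 7.233.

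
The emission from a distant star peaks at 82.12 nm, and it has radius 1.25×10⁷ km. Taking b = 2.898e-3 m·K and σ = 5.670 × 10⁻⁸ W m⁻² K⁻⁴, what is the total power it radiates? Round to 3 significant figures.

Wien's law: T = b/λ_max = 2.898×10⁻³/8.212×10⁻⁸ = 35289.8 K.
Surface area A = 4πR² = 4π(1.25×10¹⁰ m)² = 1.96350×10²¹ m².
Then P = σAT⁴ = 5.670×10⁻⁸×1.96350×10²¹×(35289.8)⁴ = 1.73×10³² W.

P ≈ 1.73×10³² W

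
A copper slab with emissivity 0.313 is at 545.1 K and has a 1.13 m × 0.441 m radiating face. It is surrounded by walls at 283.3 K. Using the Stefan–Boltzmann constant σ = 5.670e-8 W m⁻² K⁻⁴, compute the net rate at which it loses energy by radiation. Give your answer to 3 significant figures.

Area A = 1.13 × 0.441 = 0.49833 m².
Net radiated power P_net = εσA(T⁴ − T₀⁴) = 0.313×5.670×10⁻⁸×0.49833×(545.1⁴ − 283.3⁴).
T⁴ − T₀⁴ = 8.82886×10¹⁰ − 6.44149×10⁹ = 8.18471×10¹⁰ K⁴, so P_net = 724 W.

Net loss ≈ 724 W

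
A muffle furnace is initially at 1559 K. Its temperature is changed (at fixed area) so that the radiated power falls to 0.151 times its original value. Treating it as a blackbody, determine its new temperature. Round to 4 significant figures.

P ∝ T⁴, so T₂/T₁ = (P₂/P₁)^(1/4) = (0.151)^(1/4) = 0.623368.
T₂ = 1559 × 0.623368 = 971.8 K.

T₂ ≈ 971.8 K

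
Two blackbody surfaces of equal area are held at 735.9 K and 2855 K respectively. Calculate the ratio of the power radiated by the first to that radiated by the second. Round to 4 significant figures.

With equal areas, P₁/P₂ = (T₁/T₂)⁴ = (735.9/2855)⁴ = 4.414×10⁻³.

P₁/P₂ ≈ 4.414×10⁻³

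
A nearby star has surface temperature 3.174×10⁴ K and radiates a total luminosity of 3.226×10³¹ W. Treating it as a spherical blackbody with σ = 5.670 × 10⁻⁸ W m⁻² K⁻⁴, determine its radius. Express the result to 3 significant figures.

L = 4πR²σT⁴ ⇒ R = √(L/(4πσT⁴)).
σT⁴ = 5.75454×10¹⁰ W/m², so R = √(3.226×10³¹/(4π×5.75454×10¹⁰)) = 6.68×10⁹ m.

R ≈ 6.68×10⁹ m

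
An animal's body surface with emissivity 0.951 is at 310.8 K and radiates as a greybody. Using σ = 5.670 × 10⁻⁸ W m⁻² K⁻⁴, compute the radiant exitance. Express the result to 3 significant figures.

I ≈ 503 W/m²

Stefan–Boltzmann: I = εσT⁴ = 0.951 × 5.670×10⁻⁸ × (310.8)⁴ = 503 W/m².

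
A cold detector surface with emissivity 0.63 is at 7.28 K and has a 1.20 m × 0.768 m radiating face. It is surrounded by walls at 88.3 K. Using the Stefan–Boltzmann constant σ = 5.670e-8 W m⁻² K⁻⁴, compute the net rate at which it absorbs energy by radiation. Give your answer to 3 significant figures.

Area A = 1.20 × 0.768 = 0.9216 m².
Net radiated power P_net = εσA(T⁴ − T₀⁴) = 0.63×5.670×10⁻⁸×0.9216×(7.28⁴ − 88.3⁴).
T⁴ − T₀⁴ = 2808.83 − 6.07915×10⁷ = -6.07887×10⁷ K⁴, so P_net = -2.00 W — negative, meaning a net gain of 2.00 W.

Net gain ≈ 2.00 W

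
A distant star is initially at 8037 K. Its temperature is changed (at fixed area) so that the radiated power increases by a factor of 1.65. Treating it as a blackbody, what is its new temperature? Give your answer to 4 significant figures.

P ∝ T⁴, so T₂/T₁ = (P₂/P₁)^(1/4) = (1.65)^(1/4) = 1.13337.
T₂ = 8037 × 1.13337 = 9109 K.

T₂ ≈ 9109 K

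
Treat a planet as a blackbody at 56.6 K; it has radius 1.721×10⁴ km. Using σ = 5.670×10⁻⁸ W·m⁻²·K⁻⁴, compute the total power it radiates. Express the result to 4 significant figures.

Surface area A = 4πR² = 4π(1.721×10⁷ m)² = 3.72196×10¹⁵ m².
P = σAT⁴ = 5.670×10⁻⁸ × 3.72196×10¹⁵ × (56.6)⁴ = 2.166×10¹⁵ W.

P ≈ 2.166×10¹⁵ W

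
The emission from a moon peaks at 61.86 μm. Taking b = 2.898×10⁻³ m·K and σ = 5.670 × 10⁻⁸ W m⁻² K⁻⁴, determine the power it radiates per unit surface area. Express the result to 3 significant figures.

I ≈ 0.273 W/m²

Wien's law: T = b/λ_max = 2.898×10⁻³/6.186×10⁻⁵ = 46.8477 K.
Then I = σT⁴ = 5.670×10⁻⁸×(46.8477)⁴ = 0.273 W/m².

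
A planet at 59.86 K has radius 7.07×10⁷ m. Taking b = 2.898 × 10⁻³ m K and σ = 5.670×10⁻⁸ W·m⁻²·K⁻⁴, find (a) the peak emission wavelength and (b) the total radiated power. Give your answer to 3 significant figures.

(a) λ_max = b/T = 2.898×10⁻³/59.86 = 4.841×10⁻⁵ m = 48.4 μm.
Surface area A = 4πR² = 4π(7.07×10⁷ m)² = 6.28129×10¹⁶ m².
(b) P = σAT⁴ = 5.670×10⁻⁸×6.28129×10¹⁶×(59.86)⁴ = 4.57×10¹⁶ W.

λ_max ≈ 48.4 μm; P ≈ 4.57×10¹⁶ W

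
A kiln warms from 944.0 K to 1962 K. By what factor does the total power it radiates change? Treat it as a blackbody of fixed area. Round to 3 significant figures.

P₂/P₁ ≈ 18.7

P ∝ T⁴, so P₂/P₁ = (T₂/T₁)⁴ = (1962/944.0)⁴ = (2.07839)⁴ = 18.7.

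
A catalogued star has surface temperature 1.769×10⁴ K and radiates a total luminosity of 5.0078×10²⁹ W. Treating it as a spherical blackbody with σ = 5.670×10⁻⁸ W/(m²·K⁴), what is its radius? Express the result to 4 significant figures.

R ≈ 2.679×10⁹ m

L = 4πR²σT⁴ ⇒ R = √(L/(4πσT⁴)).
σT⁴ = 5.55257×10⁹ W/m², so R = √(5.0078×10²⁹/(4π×5.55257×10⁹)) = 2.679×10⁹ m.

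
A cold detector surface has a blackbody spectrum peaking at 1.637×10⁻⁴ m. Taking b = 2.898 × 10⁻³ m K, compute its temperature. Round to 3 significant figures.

Wien's law gives T = b/λ_max = (2.898×10⁻³ m·K)/(1.637×10⁻⁴ m) = 17.7 K.

T ≈ 17.7 K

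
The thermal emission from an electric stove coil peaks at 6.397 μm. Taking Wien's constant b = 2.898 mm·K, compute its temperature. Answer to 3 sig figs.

T ≈ 453 K

Wien's law gives T = b/λ_max = (2.898×10⁻³ m·K)/(6.397×10⁻⁶ m) = 453 K.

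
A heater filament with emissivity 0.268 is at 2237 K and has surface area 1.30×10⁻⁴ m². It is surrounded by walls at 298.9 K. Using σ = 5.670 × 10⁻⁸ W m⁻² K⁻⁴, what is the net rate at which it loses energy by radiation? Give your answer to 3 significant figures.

Net loss ≈ 49.5 W

Area A = 1.30×10⁻⁴ m².
Net radiated power P_net = εσA(T⁴ − T₀⁴) = 0.268×5.670×10⁻⁸×1.30×10⁻⁴×(2237⁴ − 298.9⁴).
T⁴ − T₀⁴ = 2.50417×10¹³ − 7.98185×10⁹ = 2.50337×10¹³ K⁴, so P_net = 49.5 W.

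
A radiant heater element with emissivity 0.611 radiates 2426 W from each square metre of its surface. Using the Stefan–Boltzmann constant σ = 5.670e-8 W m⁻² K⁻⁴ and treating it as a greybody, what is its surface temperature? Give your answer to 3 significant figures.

T ≈ 514 K

I = εσT⁴, so T = (I/εσ)^(1/4) = (2426/(0.611×5.670×10⁻⁸))^(1/4) = 514 K.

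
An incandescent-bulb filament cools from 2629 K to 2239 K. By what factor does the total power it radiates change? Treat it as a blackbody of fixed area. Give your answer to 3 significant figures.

P₂/P₁ ≈ 0.526

P ∝ T⁴, so P₂/P₁ = (T₂/T₁)⁴ = (2239/2629)⁴ = (0.851655)⁴ = 0.526.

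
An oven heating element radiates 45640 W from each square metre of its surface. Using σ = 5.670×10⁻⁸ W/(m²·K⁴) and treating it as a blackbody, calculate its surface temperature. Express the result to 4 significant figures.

I = σT⁴, so T = (I/σ)^(1/4) = (45640/(5.670×10⁻⁸))^(1/4) = 947.2 K.

T ≈ 947.2 K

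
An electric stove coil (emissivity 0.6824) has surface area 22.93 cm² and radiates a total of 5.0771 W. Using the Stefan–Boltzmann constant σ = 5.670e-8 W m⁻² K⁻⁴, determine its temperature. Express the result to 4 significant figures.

Area A = 22.93 cm² = 2.293×10⁻³ m².
P = εσAT⁴ ⇒ T = (P/(εσA))^(1/4) = (5.0771/(0.6824×5.670×10⁻⁸×2.293×10⁻³))^(1/4) = 489.1 K.

T ≈ 489.1 K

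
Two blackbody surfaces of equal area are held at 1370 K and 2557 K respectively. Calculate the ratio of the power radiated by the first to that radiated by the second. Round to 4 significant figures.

P₁/P₂ ≈ 0.08241

With equal areas, P₁/P₂ = (T₁/T₂)⁴ = (1370/2557)⁴ = 0.08241.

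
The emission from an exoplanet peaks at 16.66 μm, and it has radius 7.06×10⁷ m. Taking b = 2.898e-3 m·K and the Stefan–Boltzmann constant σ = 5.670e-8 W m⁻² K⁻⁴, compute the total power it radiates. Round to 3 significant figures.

P ≈ 3.25×10¹⁸ W

Wien's law: T = b/λ_max = 2.898×10⁻³/1.666×10⁻⁵ = 173.950 K.
Surface area A = 4πR² = 4π(7.06×10⁷ m)² = 6.26353×10¹⁶ m².
Then P = σAT⁴ = 5.670×10⁻⁸×6.26353×10¹⁶×(173.950)⁴ = 3.25×10¹⁸ W.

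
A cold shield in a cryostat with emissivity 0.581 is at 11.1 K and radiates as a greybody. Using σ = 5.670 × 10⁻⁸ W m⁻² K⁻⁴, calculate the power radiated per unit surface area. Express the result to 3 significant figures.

Stefan–Boltzmann: I = εσT⁴ = 0.581 × 5.670×10⁻⁸ × (11.1)⁴ = 5.00×10⁻⁴ W/m².

I ≈ 5.00×10⁻⁴ W/m²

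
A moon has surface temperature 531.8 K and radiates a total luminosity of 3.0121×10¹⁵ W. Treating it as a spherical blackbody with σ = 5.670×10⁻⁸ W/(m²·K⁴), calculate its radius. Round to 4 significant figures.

L = 4πR²σT⁴ ⇒ R = √(L/(4πσT⁴)).
σT⁴ = 4534.99 W/m², so R = √(3.0121×10¹⁵/(4π×4534.99)) = 2.299×10⁵ m.

R ≈ 2.299×10⁵ m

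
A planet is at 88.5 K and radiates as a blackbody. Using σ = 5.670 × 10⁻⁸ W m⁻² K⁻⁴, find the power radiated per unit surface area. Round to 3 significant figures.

I ≈ 3.48 W/m²

Stefan–Boltzmann: I = σT⁴ = 5.670×10⁻⁸ × (88.5)⁴ = 3.48 W/m².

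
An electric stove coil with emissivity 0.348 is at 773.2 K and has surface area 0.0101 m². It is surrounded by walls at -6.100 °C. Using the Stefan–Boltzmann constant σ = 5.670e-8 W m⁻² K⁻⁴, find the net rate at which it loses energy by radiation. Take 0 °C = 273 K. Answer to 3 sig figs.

Surroundings: T = -6.100 °C + 273 = 266.900 K.
Area A = 0.0101 m².
Net radiated power P_net = εσA(T⁴ − T₀⁴) = 0.348×5.670×10⁻⁸×0.0101×(773.2⁴ − 266.900⁴).
T⁴ − T₀⁴ = 3.57411×10¹¹ − 5.07451×10⁹ = 3.52336×10¹¹ K⁴, so P_net = 70.2 W.

Net loss ≈ 70.2 W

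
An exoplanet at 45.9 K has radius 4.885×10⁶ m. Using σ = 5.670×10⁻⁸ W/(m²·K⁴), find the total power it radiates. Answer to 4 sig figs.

Surface area A = 4πR² = 4π(4.885×10⁶ m)² = 2.99874×10¹⁴ m².
P = σAT⁴ = 5.670×10⁻⁸ × 2.99874×10¹⁴ × (45.9)⁴ = 7.547×10¹³ W.

P ≈ 7.547×10¹³ W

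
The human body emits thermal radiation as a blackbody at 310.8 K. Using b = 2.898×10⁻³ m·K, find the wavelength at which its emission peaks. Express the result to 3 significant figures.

Wien's displacement law: λ_max = b/T = (2.898×10⁻³ m·K)/(310.8 K) = 9.324×10⁻⁶ m.
That is 9.32 μm, in the infrared range.

λ_max ≈ 9.32 μm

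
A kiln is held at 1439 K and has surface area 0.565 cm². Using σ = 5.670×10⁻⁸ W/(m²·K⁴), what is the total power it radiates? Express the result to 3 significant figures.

Area A = 0.565 cm² = 5.65×10⁻⁵ m².
P = σAT⁴ = 5.670×10⁻⁸ × 5.65×10⁻⁵ × (1439)⁴ = 13.7 W.

P ≈ 13.7 W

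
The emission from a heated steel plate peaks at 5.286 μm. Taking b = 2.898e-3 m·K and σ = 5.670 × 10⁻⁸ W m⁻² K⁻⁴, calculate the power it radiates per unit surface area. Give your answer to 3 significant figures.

Wien's law: T = b/λ_max = 2.898×10⁻³/5.286×10⁻⁶ = 548.241 K.
Then I = σT⁴ = 5.670×10⁻⁸×(548.241)⁴ = 5.12×10³ W/m².

I ≈ 5.12×10³ W/m²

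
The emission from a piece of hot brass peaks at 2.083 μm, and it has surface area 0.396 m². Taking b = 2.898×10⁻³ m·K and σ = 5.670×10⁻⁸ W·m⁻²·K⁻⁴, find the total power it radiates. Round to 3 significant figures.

Wien's law: T = b/λ_max = 2.898×10⁻³/2.083×10⁻⁶ = 1391.26 K.
Area A = 0.396 m².
Then P = σAT⁴ = 5.670×10⁻⁸×0.396×(1391.26)⁴ = 8.41×10⁴ W.

P ≈ 8.41×10⁴ W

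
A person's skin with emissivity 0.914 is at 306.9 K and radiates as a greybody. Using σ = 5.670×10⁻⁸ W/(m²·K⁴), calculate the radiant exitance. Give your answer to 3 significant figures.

Stefan–Boltzmann: I = εσT⁴ = 0.914 × 5.670×10⁻⁸ × (306.9)⁴ = 460 W/m².

I ≈ 460 W/m²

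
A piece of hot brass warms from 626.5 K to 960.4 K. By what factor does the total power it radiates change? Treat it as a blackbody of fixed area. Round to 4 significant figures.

P ∝ T⁴, so P₂/P₁ = (T₂/T₁)⁴ = (960.4/626.5)⁴ = (1.53296)⁴ = 5.522.

P₂/P₁ ≈ 5.522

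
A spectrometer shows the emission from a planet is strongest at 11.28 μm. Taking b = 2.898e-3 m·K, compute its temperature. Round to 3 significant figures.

T ≈ 257 K

Wien's law gives T = b/λ_max = (2.898×10⁻³ m·K)/(1.128×10⁻⁵ m) = 257 K.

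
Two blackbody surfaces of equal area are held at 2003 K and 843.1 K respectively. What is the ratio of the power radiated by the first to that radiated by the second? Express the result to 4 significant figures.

P₁/P₂ ≈ 31.86

With equal areas, P₁/P₂ = (T₁/T₂)⁴ = (2003/843.1)⁴ = 31.86.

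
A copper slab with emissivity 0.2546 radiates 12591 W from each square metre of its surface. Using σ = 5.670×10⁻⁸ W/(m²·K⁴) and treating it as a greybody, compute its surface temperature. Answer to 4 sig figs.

T ≈ 966.4 K

I = εσT⁴, so T = (I/εσ)^(1/4) = (12591/(0.2546×5.670×10⁻⁸))^(1/4) = 966.4 K.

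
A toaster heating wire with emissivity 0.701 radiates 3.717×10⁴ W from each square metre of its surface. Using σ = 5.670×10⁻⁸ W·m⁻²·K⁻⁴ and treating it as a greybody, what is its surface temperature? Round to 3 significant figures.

T ≈ 983 K

I = εσT⁴, so T = (I/εσ)^(1/4) = (3.717×10⁴/(0.701×5.670×10⁻⁸))^(1/4) = 983 K.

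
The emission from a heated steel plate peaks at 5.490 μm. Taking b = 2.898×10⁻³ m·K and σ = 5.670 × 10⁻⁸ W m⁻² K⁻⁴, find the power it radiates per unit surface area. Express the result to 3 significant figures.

Wien's law: T = b/λ_max = 2.898×10⁻³/5.490×10⁻⁶ = 527.869 K.
Then I = σT⁴ = 5.670×10⁻⁸×(527.869)⁴ = 4.40×10³ W/m².

I ≈ 4.40×10³ W/m²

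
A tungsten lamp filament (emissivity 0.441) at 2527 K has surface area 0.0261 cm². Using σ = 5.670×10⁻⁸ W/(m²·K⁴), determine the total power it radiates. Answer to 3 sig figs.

Area A = 0.0261 cm² = 2.61×10⁻⁶ m².
P = εσAT⁴ = 0.441 × 5.670×10⁻⁸ × 2.61×10⁻⁶ × (2527)⁴ = 2.66 W.

P ≈ 2.66 W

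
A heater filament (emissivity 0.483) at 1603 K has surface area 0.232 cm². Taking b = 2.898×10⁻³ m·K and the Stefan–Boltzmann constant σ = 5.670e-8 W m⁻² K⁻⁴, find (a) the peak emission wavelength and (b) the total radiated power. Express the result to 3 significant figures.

(a) λ_max = b/T = 2.898×10⁻³/1603 = 1.808×10⁻⁶ m = 1.81×10³ nm.
Area A = 0.232 cm² = 2.32×10⁻⁵ m².
(b) P = εσAT⁴ = 0.483×5.670×10⁻⁸×2.32×10⁻⁵×(1603)⁴ = 4.20 W.

λ_max ≈ 1.81×10³ nm; P ≈ 4.20 W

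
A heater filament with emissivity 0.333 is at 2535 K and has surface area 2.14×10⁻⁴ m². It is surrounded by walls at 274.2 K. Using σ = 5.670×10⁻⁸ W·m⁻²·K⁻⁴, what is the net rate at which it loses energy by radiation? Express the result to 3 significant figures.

Net loss ≈ 167 W

Area A = 2.14×10⁻⁴ m².
Net radiated power P_net = εσA(T⁴ − T₀⁴) = 0.333×5.670×10⁻⁸×2.14×10⁻⁴×(2535⁴ − 274.2⁴).
T⁴ − T₀⁴ = 4.12964×10¹³ − 5.65288×10⁹ = 4.12907×10¹³ K⁴, so P_net = 167 W.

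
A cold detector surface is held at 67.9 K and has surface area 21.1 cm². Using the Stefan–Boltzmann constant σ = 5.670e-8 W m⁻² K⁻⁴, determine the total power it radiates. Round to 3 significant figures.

Area A = 21.1 cm² = 2.11×10⁻³ m².
P = σAT⁴ = 5.670×10⁻⁸ × 2.11×10⁻³ × (67.9)⁴ = 2.54×10⁻³ W.

P ≈ 2.54×10⁻³ W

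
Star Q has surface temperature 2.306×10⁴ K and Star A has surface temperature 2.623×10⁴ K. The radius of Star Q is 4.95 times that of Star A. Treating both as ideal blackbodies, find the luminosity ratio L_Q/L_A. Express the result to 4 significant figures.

L_Q/L_A ≈ 14.64

L ∝ R²T⁴, so L_Q/L_A = (R_Q/R_A)²(T_Q/T_A)⁴ = (4.95)² × (2.306×10⁴/2.623×10⁴)⁴ = 24.5025 × 0.597371 = 14.64.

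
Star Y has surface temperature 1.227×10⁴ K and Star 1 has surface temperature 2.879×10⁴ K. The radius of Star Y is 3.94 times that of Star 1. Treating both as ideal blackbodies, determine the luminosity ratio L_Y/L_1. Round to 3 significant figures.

L ∝ R²T⁴, so L_Y/L_1 = (R_Y/R_1)²(T_Y/T_1)⁴ = (3.94)² × (1.227×10⁴/2.879×10⁴)⁴ = 15.5236 × 0.0329922 = 0.512.

L_Y/L_1 ≈ 0.512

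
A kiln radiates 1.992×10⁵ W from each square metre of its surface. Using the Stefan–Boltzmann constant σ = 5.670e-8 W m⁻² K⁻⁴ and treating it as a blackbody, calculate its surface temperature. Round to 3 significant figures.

I = σT⁴, so T = (I/σ)^(1/4) = (1.992×10⁵/(5.670×10⁻⁸))^(1/4) = 1.37×10³ K.

T ≈ 1.37×10³ K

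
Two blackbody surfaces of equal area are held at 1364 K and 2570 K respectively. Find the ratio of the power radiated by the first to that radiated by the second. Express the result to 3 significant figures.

P₁/P₂ ≈ 0.0793

With equal areas, P₁/P₂ = (T₁/T₂)⁴ = (1364/2570)⁴ = 0.0793.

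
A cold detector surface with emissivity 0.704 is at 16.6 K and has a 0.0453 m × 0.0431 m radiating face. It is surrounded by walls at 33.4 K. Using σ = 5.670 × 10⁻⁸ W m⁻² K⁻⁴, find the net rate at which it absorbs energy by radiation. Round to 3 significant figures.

Area A = 0.0453 × 0.0431 = 1.95243×10⁻³ m².
Net radiated power P_net = εσA(T⁴ − T₀⁴) = 0.704×5.670×10⁻⁸×1.95243×10⁻³×(16.6⁴ − 33.4⁴).
T⁴ − T₀⁴ = 75933.3 − 1.24447×10⁶ = -1.16854×10⁶ K⁴, so P_net = -9.11×10⁻⁵ W — negative, meaning a net gain of 9.11×10⁻⁵ W.

Net gain ≈ 9.11×10⁻⁵ W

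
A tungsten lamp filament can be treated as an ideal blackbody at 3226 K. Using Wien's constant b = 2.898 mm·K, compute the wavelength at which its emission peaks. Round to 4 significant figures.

Wien's displacement law: λ_max = b/T = (2.898×10⁻³ m·K)/(3226 K) = 8.9833×10⁻⁷ m.
That is 0.8983 μm, in the infrared range.

λ_max ≈ 0.8983 μm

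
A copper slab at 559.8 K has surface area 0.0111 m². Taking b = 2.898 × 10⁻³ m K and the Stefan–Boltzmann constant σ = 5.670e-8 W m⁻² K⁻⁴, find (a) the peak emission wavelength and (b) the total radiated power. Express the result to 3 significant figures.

λ_max ≈ 5.18 μm; P ≈ 61.8 W

(a) λ_max = b/T = 2.898×10⁻³/559.8 = 5.177×10⁻⁶ m = 5.18 μm.
Area A = 0.0111 m².
(b) P = σAT⁴ = 5.670×10⁻⁸×0.0111×(559.8)⁴ = 61.8 W.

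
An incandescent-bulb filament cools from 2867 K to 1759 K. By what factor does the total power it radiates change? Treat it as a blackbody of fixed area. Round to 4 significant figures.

P ∝ T⁴, so P₂/P₁ = (T₂/T₁)⁴ = (1759/2867)⁴ = (0.613533)⁴ = 0.1417.

P₂/P₁ ≈ 0.1417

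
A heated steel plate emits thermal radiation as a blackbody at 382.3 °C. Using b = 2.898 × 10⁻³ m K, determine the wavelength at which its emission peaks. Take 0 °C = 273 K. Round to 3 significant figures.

λ_max ≈ 4.42 μm

T = 382.3 °C + 273 = 655.3 K.
Wien's displacement law: λ_max = b/T = (2.898×10⁻³ m·K)/(655.3 K) = 4.422×10⁻⁶ m.
That is 4.42 μm, in the infrared range.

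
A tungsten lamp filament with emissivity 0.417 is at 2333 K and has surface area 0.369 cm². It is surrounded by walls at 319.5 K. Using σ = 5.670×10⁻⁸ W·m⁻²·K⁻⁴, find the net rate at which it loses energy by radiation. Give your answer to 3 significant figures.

Net loss ≈ 25.8 W

Area A = 0.369 cm² = 3.69×10⁻⁵ m².
Net radiated power P_net = εσA(T⁴ − T₀⁴) = 0.417×5.670×10⁻⁸×3.69×10⁻⁵×(2333⁴ − 319.5⁴).
T⁴ − T₀⁴ = 2.96250×10¹³ − 1.04204×10¹⁰ = 2.96146×10¹³ K⁴, so P_net = 25.8 W.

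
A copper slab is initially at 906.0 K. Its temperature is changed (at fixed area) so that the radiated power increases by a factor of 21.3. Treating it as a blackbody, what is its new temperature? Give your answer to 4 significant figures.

P ∝ T⁴, so T₂/T₁ = (P₂/P₁)^(1/4) = (21.3)^(1/4) = 2.14830.
T₂ = 906.0 × 2.14830 = 1946 K.

T₂ ≈ 1946 K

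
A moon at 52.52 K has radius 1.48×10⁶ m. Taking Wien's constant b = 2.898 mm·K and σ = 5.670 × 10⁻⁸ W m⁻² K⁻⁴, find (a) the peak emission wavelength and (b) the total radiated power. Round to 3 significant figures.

(a) λ_max = b/T = 2.898×10⁻³/52.52 = 5.518×10⁻⁵ m = 55.2 μm.
Surface area A = 4πR² = 4π(1.48×10⁶ m)² = 2.75254×10¹³ m².
(b) P = σAT⁴ = 5.670×10⁻⁸×2.75254×10¹³×(52.52)⁴ = 1.19×10¹³ W.

λ_max ≈ 55.2 μm; P ≈ 1.19×10¹³ W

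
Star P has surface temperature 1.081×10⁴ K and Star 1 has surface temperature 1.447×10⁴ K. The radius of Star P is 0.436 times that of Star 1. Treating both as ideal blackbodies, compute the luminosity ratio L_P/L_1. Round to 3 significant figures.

L_P/L_1 ≈ 0.0592

L ∝ R²T⁴, so L_P/L_1 = (R_P/R_1)²(T_P/T_1)⁴ = (0.436)² × (1.081×10⁴/1.447×10⁴)⁴ = 0.190096 × 0.311479 = 0.0592.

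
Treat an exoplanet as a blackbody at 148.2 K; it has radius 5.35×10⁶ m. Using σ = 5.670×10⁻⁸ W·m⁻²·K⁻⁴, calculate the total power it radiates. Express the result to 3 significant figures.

P ≈ 9.84×10¹⁵ W

Surface area A = 4πR² = 4π(5.35×10⁶ m)² = 3.59681×10¹⁴ m².
P = σAT⁴ = 5.670×10⁻⁸ × 3.59681×10¹⁴ × (148.2)⁴ = 9.84×10¹⁵ W.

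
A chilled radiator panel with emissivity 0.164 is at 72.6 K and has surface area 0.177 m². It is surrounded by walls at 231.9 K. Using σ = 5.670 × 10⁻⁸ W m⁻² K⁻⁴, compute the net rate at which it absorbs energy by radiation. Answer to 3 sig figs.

Net gain ≈ 4.71 W

Area A = 0.177 m².
Net radiated power P_net = εσA(T⁴ − T₀⁴) = 0.164×5.670×10⁻⁸×0.177×(72.6⁴ − 231.9⁴).
T⁴ − T₀⁴ = 2.77809×10⁷ − 2.89203×10⁹ = -2.86425×10⁹ K⁴, so P_net = -4.71 W — negative, meaning a net gain of 4.71 W.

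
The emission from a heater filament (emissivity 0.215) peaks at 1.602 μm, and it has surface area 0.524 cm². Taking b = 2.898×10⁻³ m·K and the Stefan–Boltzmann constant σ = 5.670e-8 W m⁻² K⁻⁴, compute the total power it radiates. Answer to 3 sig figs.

Wien's law: T = b/λ_max = 2.898×10⁻³/1.602×10⁻⁶ = 1808.99 K.
Area A = 0.524 cm² = 5.24×10⁻⁵ m².
Then P = εσAT⁴ = 0.215×5.670×10⁻⁸×5.24×10⁻⁵×(1808.99)⁴ = 6.84 W.

P ≈ 6.84 W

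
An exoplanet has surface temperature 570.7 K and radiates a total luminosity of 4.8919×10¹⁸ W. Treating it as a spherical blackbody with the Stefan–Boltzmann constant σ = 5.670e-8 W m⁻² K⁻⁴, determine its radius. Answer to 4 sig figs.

L = 4πR²σT⁴ ⇒ R = √(L/(4πσT⁴)).
σT⁴ = 6014.71 W/m², so R = √(4.8919×10¹⁸/(4π×6014.71)) = 8.045×10⁶ m.

R ≈ 8.045×10⁶ m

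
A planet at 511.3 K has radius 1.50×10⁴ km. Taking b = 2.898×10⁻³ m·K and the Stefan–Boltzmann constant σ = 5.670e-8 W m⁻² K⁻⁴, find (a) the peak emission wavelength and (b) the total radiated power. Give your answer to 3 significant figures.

λ_max ≈ 5.67 μm; P ≈ 1.10×10¹⁹ W

(a) λ_max = b/T = 2.898×10⁻³/511.3 = 5.668×10⁻⁶ m = 5.67 μm.
Surface area A = 4πR² = 4π(1.50×10⁷ m)² = 2.82743×10¹⁵ m².
(b) P = σAT⁴ = 5.670×10⁻⁸×2.82743×10¹⁵×(511.3)⁴ = 1.10×10¹⁹ W.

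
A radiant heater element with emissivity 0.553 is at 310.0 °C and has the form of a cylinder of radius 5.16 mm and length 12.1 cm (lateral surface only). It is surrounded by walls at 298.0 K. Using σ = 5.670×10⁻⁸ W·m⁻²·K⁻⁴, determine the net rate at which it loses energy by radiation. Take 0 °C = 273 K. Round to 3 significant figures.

Net loss ≈ 13.2 W

T = 310.0 °C + 273 = 583.0 K.
Lateral area A = 2πrL = 2π×5.16×10⁻³×0.121 = 3.92297×10⁻³ m².
Net radiated power P_net = εσA(T⁴ − T₀⁴) = 0.553×5.670×10⁻⁸×3.92297×10⁻³×(583.0⁴ − 298.0⁴).
T⁴ − T₀⁴ = 1.15525×10¹¹ − 7.88615×10⁹ = 1.07639×10¹¹ K⁴, so P_net = 13.2 W.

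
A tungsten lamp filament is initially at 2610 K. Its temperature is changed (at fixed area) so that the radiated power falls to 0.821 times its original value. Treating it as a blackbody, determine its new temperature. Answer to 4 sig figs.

P ∝ T⁴, so T₂/T₁ = (P₂/P₁)^(1/4) = (0.821)^(1/4) = 0.951888.
T₂ = 2610 × 0.951888 = 2484 K.

T₂ ≈ 2484 K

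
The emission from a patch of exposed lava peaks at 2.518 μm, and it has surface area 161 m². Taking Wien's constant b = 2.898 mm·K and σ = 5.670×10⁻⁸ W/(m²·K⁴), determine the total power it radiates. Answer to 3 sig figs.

Wien's law: T = b/λ_max = 2.898×10⁻³/2.518×10⁻⁶ = 1150.91 K.
Area A = 161 m².
Then P = σAT⁴ = 5.670×10⁻⁸×161×(1150.91)⁴ = 1.60×10⁷ W.

P ≈ 1.60×10⁷ W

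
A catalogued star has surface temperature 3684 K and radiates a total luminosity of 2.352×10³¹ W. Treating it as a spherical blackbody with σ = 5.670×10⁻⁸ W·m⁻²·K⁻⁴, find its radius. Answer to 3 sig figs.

R ≈ 4.23×10¹¹ m

L = 4πR²σT⁴ ⇒ R = √(L/(4πσT⁴)).
σT⁴ = 1.04439×10⁷ W/m², so R = √(2.352×10³¹/(4π×1.04439×10⁷)) = 4.23×10¹¹ m.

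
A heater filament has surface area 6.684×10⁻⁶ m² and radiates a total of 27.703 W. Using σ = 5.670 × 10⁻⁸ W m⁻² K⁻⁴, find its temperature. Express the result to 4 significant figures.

T ≈ 2924 K

Area A = 6.684×10⁻⁶ m².
P = σAT⁴ ⇒ T = (P/(σA))^(1/4) = (27.703/(5.670×10⁻⁸×6.684×10⁻⁶))^(1/4) = 2924 K.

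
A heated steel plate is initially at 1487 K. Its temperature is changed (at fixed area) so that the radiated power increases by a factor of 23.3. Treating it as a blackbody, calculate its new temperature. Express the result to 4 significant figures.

T₂ ≈ 3267 K

P ∝ T⁴, so T₂/T₁ = (P₂/P₁)^(1/4) = (23.3)^(1/4) = 2.19705.
T₂ = 1487 × 2.19705 = 3267 K.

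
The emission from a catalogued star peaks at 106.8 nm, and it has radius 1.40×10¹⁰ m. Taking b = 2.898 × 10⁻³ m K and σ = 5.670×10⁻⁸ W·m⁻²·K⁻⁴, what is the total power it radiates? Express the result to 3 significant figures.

Wien's law: T = b/λ_max = 2.898×10⁻³/1.068×10⁻⁷ = 27134.8 K.
Surface area A = 4πR² = 4π(1.40×10¹⁰ m)² = 2.46301×10²¹ m².
Then P = σAT⁴ = 5.670×10⁻⁸×2.46301×10²¹×(27134.8)⁴ = 7.57×10³¹ W.

P ≈ 7.57×10³¹ W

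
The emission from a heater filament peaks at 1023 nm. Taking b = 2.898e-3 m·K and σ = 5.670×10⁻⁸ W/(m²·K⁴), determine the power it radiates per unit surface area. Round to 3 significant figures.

I ≈ 3.65×10⁶ W/m²

Wien's law: T = b/λ_max = 2.898×10⁻³/1.023×10⁻⁶ = 2832.84 K.
Then I = σT⁴ = 5.670×10⁻⁸×(2832.84)⁴ = 3.65×10⁶ W/m².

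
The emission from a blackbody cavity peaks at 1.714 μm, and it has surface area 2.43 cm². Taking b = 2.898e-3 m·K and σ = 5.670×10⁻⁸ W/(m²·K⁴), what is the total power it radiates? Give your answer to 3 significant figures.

Wien's law: T = b/λ_max = 2.898×10⁻³/1.714×10⁻⁶ = 1690.78 K.
Area A = 2.43 cm² = 2.43×10⁻⁴ m².
Then P = σAT⁴ = 5.670×10⁻⁸×2.43×10⁻⁴×(1690.78)⁴ = 113 W.

P ≈ 113 W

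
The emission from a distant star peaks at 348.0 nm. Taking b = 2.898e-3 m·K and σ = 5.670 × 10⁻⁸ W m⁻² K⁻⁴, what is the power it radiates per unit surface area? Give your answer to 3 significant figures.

I ≈ 2.73×10⁸ W/m²

Wien's law: T = b/λ_max = 2.898×10⁻³/3.480×10⁻⁷ = 8327.59 K.
Then I = σT⁴ = 5.670×10⁻⁸×(8327.59)⁴ = 2.73×10⁸ W/m².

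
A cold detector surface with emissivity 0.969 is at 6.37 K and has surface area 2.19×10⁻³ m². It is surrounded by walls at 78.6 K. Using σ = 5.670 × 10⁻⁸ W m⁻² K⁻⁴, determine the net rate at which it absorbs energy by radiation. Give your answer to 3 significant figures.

Area A = 2.19×10⁻³ m².
Net radiated power P_net = εσA(T⁴ − T₀⁴) = 0.969×5.670×10⁻⁸×2.19×10⁻³×(6.37⁴ − 78.6⁴).
T⁴ − T₀⁴ = 1646.48 − 3.81672×10⁷ = -3.81656×10⁷ K⁴, so P_net = -4.59×10⁻³ W — negative, meaning a net gain of 4.59×10⁻³ W.

Net gain ≈ 4.59×10⁻³ W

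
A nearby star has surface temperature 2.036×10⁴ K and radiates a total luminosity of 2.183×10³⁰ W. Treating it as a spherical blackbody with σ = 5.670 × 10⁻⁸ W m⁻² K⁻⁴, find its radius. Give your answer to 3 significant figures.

L = 4πR²σT⁴ ⇒ R = √(L/(4πσT⁴)).
σT⁴ = 9.74303×10⁹ W/m², so R = √(2.183×10³⁰/(4π×9.74303×10⁹)) = 4.22×10⁹ m.

R ≈ 4.22×10⁹ m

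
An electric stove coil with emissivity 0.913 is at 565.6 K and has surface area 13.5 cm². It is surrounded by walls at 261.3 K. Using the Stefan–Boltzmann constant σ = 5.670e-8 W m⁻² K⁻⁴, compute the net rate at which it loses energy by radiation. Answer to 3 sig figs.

Net loss ≈ 6.83 W

Area A = 13.5 cm² = 1.35×10⁻³ m².
Net radiated power P_net = εσA(T⁴ − T₀⁴) = 0.913×5.670×10⁻⁸×1.35×10⁻³×(565.6⁴ − 261.3⁴).
T⁴ − T₀⁴ = 1.02338×10¹¹ − 4.66184×10⁹ = 9.76762×10¹⁰ K⁴, so P_net = 6.83 W.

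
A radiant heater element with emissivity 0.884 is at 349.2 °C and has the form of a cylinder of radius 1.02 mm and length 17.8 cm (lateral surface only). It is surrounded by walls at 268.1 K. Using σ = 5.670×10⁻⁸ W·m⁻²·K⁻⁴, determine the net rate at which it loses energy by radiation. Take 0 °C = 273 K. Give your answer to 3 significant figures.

T = 349.2 °C + 273 = 622.2 K.
Lateral area A = 2πrL = 2π×1.02×10⁻³×0.178 = 1.14078×10⁻³ m².
Net radiated power P_net = εσA(T⁴ − T₀⁴) = 0.884×5.670×10⁻⁸×1.14078×10⁻³×(622.2⁴ − 268.1⁴).
T⁴ − T₀⁴ = 1.49872×10¹¹ − 5.16639×10⁹ = 1.44706×10¹¹ K⁴, so P_net = 8.27 W.

Net loss ≈ 8.27 W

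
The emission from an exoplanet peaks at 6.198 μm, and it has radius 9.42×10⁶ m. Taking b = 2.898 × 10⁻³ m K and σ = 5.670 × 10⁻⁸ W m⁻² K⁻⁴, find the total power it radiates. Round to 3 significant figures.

P ≈ 3.02×10¹⁸ W

Wien's law: T = b/λ_max = 2.898×10⁻³/6.198×10⁻⁶ = 467.570 K.
Surface area A = 4πR² = 4π(9.42×10⁶ m)² = 1.11509×10¹⁵ m².
Then P = σAT⁴ = 5.670×10⁻⁸×1.11509×10¹⁵×(467.570)⁴ = 3.02×10¹⁸ W.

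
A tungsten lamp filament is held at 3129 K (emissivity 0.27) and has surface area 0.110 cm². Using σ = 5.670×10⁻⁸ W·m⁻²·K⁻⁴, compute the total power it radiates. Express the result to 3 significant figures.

Area A = 0.110 cm² = 1.10×10⁻⁵ m².
P = εσAT⁴ = 0.27 × 5.670×10⁻⁸ × 1.10×10⁻⁵ × (3129)⁴ = 16.1 W.

P ≈ 16.1 W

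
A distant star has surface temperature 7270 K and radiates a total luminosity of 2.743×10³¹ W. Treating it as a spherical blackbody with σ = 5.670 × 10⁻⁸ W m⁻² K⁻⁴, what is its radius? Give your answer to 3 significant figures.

R ≈ 1.17×10¹¹ m

L = 4πR²σT⁴ ⇒ R = √(L/(4πσT⁴)).
σT⁴ = 1.58387×10⁸ W/m², so R = √(2.743×10³¹/(4π×1.58387×10⁸)) = 1.17×10¹¹ m.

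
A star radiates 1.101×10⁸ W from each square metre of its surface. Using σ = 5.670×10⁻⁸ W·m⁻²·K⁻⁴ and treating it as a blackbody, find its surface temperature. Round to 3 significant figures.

T ≈ 6.64×10³ K

I = σT⁴, so T = (I/σ)^(1/4) = (1.101×10⁸/(5.670×10⁻⁸))^(1/4) = 6.64×10³ K.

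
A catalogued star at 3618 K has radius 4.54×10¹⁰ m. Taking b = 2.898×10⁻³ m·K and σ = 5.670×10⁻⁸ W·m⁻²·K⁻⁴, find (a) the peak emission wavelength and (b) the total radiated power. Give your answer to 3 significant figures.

(a) λ_max = b/T = 2.898×10⁻³/3618 = 8.010×10⁻⁷ m = 801 nm.
Surface area A = 4πR² = 4π(4.54×10¹⁰ m)² = 2.59013×10²² m².
(b) P = σAT⁴ = 5.670×10⁻⁸×2.59013×10²²×(3618)⁴ = 2.52×10²⁹ W.

λ_max ≈ 801 nm; P ≈ 2.52×10²⁹ W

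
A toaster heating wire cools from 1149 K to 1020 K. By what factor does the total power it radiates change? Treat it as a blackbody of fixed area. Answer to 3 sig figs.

P₂/P₁ ≈ 0.621

P ∝ T⁴, so P₂/P₁ = (T₂/T₁)⁴ = (1020/1149)⁴ = (0.887728)⁴ = 0.621.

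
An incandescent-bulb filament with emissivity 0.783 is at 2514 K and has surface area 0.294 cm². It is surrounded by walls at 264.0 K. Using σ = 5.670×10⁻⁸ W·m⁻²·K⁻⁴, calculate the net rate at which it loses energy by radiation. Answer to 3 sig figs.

Area A = 0.294 cm² = 2.94×10⁻⁵ m².
Net radiated power P_net = εσA(T⁴ − T₀⁴) = 0.783×5.670×10⁻⁸×2.94×10⁻⁵×(2514⁴ − 264.0⁴).
T⁴ − T₀⁴ = 3.99449×10¹³ − 4.85753×10⁹ = 3.99400×10¹³ K⁴, so P_net = 52.1 W.

Net loss ≈ 52.1 W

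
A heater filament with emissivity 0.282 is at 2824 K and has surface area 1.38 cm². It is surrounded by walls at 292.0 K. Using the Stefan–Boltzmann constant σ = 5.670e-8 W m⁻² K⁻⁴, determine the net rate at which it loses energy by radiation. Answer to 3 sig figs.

Area A = 1.38 cm² = 1.38×10⁻⁴ m².
Net radiated power P_net = εσA(T⁴ − T₀⁴) = 0.282×5.670×10⁻⁸×1.38×10⁻⁴×(2824⁴ − 292.0⁴).
T⁴ − T₀⁴ = 6.36002×10¹³ − 7.26995×10⁹ = 6.35929×10¹³ K⁴, so P_net = 140 W.

Net loss ≈ 140 W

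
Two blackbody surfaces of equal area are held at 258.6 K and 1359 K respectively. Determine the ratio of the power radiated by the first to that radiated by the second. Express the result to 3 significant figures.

P₁/P₂ ≈ 1.31×10⁻³

With equal areas, P₁/P₂ = (T₁/T₂)⁴ = (258.6/1359)⁴ = 1.31×10⁻³.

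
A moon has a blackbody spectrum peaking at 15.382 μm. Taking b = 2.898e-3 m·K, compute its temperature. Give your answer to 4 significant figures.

Wien's law gives T = b/λ_max = (2.898×10⁻³ m·K)/(1.5382×10⁻⁵ m) = 188.4 K.

T ≈ 188.4 K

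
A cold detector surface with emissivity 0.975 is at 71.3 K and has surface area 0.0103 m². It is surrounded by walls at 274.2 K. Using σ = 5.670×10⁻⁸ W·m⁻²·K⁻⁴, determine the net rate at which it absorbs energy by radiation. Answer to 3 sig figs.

Net gain ≈ 3.20 W

Area A = 0.0103 m².
Net radiated power P_net = εσA(T⁴ − T₀⁴) = 0.975×5.670×10⁻⁸×0.0103×(71.3⁴ − 274.2⁴).
T⁴ − T₀⁴ = 2.58439×10⁷ − 5.65288×10⁹ = -5.62704×10⁹ K⁴, so P_net = -3.20 W — negative, meaning a net gain of 3.20 W.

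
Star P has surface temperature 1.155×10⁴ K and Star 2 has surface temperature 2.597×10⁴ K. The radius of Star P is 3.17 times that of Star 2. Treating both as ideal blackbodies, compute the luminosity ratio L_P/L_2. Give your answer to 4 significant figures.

L ∝ R²T⁴, so L_P/L_2 = (R_P/R_2)²(T_P/T_2)⁴ = (3.17)² × (1.155×10⁴/2.597×10⁴)⁴ = 10.0489 × 0.0391237 = 0.3932.

L_P/L_2 ≈ 0.3932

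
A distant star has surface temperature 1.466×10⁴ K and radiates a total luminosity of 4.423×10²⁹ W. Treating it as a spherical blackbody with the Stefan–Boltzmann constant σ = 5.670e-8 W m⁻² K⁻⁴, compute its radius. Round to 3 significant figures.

R ≈ 3.67×10⁹ m

L = 4πR²σT⁴ ⇒ R = √(L/(4πσT⁴)).
σT⁴ = 2.61890×10⁹ W/m², so R = √(4.423×10²⁹/(4π×2.61890×10⁹)) = 3.67×10⁹ m.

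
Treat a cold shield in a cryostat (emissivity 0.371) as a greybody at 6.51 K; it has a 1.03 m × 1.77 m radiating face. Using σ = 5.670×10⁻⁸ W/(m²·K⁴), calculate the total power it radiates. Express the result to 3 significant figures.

P ≈ 6.89×10⁻⁵ W

Area A = 1.03 × 1.77 = 1.8231 m².
P = εσAT⁴ = 0.371 × 5.670×10⁻⁸ × 1.8231 × (6.51)⁴ = 6.89×10⁻⁵ W.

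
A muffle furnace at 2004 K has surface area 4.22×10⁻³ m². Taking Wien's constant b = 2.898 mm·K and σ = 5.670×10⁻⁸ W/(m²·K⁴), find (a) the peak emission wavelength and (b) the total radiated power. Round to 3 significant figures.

(a) λ_max = b/T = 2.898×10⁻³/2004 = 1.446×10⁻⁶ m = 1.45 μm.
Area A = 4.22×10⁻³ m².
(b) P = σAT⁴ = 5.670×10⁻⁸×4.22×10⁻³×(2004)⁴ = 3.86×10³ W.

λ_max ≈ 1.45 μm; P ≈ 3.86×10³ W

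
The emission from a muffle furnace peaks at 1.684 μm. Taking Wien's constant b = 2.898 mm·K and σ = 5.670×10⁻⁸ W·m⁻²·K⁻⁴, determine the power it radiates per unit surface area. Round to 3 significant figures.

I ≈ 4.97×10⁵ W/m²

Wien's law: T = b/λ_max = 2.898×10⁻³/1.684×10⁻⁶ = 1720.90 K.
Then I = σT⁴ = 5.670×10⁻⁸×(1720.90)⁴ = 4.97×10⁵ W/m².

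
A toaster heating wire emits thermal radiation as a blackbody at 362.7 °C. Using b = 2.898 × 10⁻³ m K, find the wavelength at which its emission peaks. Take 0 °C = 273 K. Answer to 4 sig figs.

T = 362.7 °C + 273 = 635.7 K.
Wien's displacement law: λ_max = b/T = (2.898×10⁻³ m·K)/(635.7 K) = 4.5588×10⁻⁶ m.
That is 4.559 μm, in the infrared range.

λ_max ≈ 4.559 μm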